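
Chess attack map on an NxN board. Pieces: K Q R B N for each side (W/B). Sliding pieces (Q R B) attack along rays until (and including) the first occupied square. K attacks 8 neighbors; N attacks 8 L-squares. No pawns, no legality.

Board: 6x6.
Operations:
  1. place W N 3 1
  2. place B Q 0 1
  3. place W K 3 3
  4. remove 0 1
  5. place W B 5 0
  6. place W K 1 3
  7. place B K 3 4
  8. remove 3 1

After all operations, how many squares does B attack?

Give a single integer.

Answer: 8

Derivation:
Op 1: place WN@(3,1)
Op 2: place BQ@(0,1)
Op 3: place WK@(3,3)
Op 4: remove (0,1)
Op 5: place WB@(5,0)
Op 6: place WK@(1,3)
Op 7: place BK@(3,4)
Op 8: remove (3,1)
Per-piece attacks for B:
  BK@(3,4): attacks (3,5) (3,3) (4,4) (2,4) (4,5) (4,3) (2,5) (2,3)
Union (8 distinct): (2,3) (2,4) (2,5) (3,3) (3,5) (4,3) (4,4) (4,5)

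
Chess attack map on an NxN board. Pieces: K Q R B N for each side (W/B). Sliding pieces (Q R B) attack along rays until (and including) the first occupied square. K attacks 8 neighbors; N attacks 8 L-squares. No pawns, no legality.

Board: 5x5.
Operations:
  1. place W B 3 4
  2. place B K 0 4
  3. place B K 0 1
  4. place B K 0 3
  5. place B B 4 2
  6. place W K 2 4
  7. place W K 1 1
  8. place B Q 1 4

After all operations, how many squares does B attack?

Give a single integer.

Op 1: place WB@(3,4)
Op 2: place BK@(0,4)
Op 3: place BK@(0,1)
Op 4: place BK@(0,3)
Op 5: place BB@(4,2)
Op 6: place WK@(2,4)
Op 7: place WK@(1,1)
Op 8: place BQ@(1,4)
Per-piece attacks for B:
  BK@(0,1): attacks (0,2) (0,0) (1,1) (1,2) (1,0)
  BK@(0,3): attacks (0,4) (0,2) (1,3) (1,4) (1,2)
  BK@(0,4): attacks (0,3) (1,4) (1,3)
  BQ@(1,4): attacks (1,3) (1,2) (1,1) (2,4) (0,4) (2,3) (3,2) (4,1) (0,3) [ray(0,-1) blocked at (1,1); ray(1,0) blocked at (2,4); ray(-1,0) blocked at (0,4); ray(-1,-1) blocked at (0,3)]
  BB@(4,2): attacks (3,3) (2,4) (3,1) (2,0) [ray(-1,1) blocked at (2,4)]
Union (16 distinct): (0,0) (0,2) (0,3) (0,4) (1,0) (1,1) (1,2) (1,3) (1,4) (2,0) (2,3) (2,4) (3,1) (3,2) (3,3) (4,1)

Answer: 16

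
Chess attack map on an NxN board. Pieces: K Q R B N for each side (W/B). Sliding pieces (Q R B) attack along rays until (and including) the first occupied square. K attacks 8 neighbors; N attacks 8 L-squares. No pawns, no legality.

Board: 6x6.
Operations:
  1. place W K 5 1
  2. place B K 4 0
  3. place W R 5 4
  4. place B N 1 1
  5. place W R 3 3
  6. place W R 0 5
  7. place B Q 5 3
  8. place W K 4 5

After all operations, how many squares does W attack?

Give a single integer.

Answer: 27

Derivation:
Op 1: place WK@(5,1)
Op 2: place BK@(4,0)
Op 3: place WR@(5,4)
Op 4: place BN@(1,1)
Op 5: place WR@(3,3)
Op 6: place WR@(0,5)
Op 7: place BQ@(5,3)
Op 8: place WK@(4,5)
Per-piece attacks for W:
  WR@(0,5): attacks (0,4) (0,3) (0,2) (0,1) (0,0) (1,5) (2,5) (3,5) (4,5) [ray(1,0) blocked at (4,5)]
  WR@(3,3): attacks (3,4) (3,5) (3,2) (3,1) (3,0) (4,3) (5,3) (2,3) (1,3) (0,3) [ray(1,0) blocked at (5,3)]
  WK@(4,5): attacks (4,4) (5,5) (3,5) (5,4) (3,4)
  WK@(5,1): attacks (5,2) (5,0) (4,1) (4,2) (4,0)
  WR@(5,4): attacks (5,5) (5,3) (4,4) (3,4) (2,4) (1,4) (0,4) [ray(0,-1) blocked at (5,3)]
Union (27 distinct): (0,0) (0,1) (0,2) (0,3) (0,4) (1,3) (1,4) (1,5) (2,3) (2,4) (2,5) (3,0) (3,1) (3,2) (3,4) (3,5) (4,0) (4,1) (4,2) (4,3) (4,4) (4,5) (5,0) (5,2) (5,3) (5,4) (5,5)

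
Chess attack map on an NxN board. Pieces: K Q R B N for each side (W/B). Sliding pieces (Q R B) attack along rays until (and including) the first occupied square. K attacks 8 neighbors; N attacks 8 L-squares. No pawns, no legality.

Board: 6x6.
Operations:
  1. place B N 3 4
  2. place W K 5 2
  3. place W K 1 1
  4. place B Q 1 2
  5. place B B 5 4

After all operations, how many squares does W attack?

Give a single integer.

Answer: 13

Derivation:
Op 1: place BN@(3,4)
Op 2: place WK@(5,2)
Op 3: place WK@(1,1)
Op 4: place BQ@(1,2)
Op 5: place BB@(5,4)
Per-piece attacks for W:
  WK@(1,1): attacks (1,2) (1,0) (2,1) (0,1) (2,2) (2,0) (0,2) (0,0)
  WK@(5,2): attacks (5,3) (5,1) (4,2) (4,3) (4,1)
Union (13 distinct): (0,0) (0,1) (0,2) (1,0) (1,2) (2,0) (2,1) (2,2) (4,1) (4,2) (4,3) (5,1) (5,3)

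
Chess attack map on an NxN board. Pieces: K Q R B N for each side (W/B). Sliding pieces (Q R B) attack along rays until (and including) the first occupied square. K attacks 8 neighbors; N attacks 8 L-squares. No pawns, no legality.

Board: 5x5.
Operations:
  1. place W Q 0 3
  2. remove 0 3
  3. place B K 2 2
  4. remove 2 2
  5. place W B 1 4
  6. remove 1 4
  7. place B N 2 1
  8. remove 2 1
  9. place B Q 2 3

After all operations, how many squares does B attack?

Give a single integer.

Answer: 14

Derivation:
Op 1: place WQ@(0,3)
Op 2: remove (0,3)
Op 3: place BK@(2,2)
Op 4: remove (2,2)
Op 5: place WB@(1,4)
Op 6: remove (1,4)
Op 7: place BN@(2,1)
Op 8: remove (2,1)
Op 9: place BQ@(2,3)
Per-piece attacks for B:
  BQ@(2,3): attacks (2,4) (2,2) (2,1) (2,0) (3,3) (4,3) (1,3) (0,3) (3,4) (3,2) (4,1) (1,4) (1,2) (0,1)
Union (14 distinct): (0,1) (0,3) (1,2) (1,3) (1,4) (2,0) (2,1) (2,2) (2,4) (3,2) (3,3) (3,4) (4,1) (4,3)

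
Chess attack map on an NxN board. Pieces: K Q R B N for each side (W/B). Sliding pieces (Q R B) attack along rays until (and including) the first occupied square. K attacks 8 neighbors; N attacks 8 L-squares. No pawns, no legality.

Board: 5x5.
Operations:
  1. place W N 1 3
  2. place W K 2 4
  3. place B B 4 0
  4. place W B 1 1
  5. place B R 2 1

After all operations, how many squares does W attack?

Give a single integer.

Answer: 13

Derivation:
Op 1: place WN@(1,3)
Op 2: place WK@(2,4)
Op 3: place BB@(4,0)
Op 4: place WB@(1,1)
Op 5: place BR@(2,1)
Per-piece attacks for W:
  WB@(1,1): attacks (2,2) (3,3) (4,4) (2,0) (0,2) (0,0)
  WN@(1,3): attacks (3,4) (2,1) (3,2) (0,1)
  WK@(2,4): attacks (2,3) (3,4) (1,4) (3,3) (1,3)
Union (13 distinct): (0,0) (0,1) (0,2) (1,3) (1,4) (2,0) (2,1) (2,2) (2,3) (3,2) (3,3) (3,4) (4,4)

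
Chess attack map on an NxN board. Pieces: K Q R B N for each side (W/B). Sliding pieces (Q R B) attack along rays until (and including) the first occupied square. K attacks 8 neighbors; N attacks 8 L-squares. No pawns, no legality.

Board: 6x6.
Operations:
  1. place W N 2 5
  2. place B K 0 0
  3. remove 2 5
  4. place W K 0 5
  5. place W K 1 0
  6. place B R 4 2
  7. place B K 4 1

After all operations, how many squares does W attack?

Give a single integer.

Answer: 8

Derivation:
Op 1: place WN@(2,5)
Op 2: place BK@(0,0)
Op 3: remove (2,5)
Op 4: place WK@(0,5)
Op 5: place WK@(1,0)
Op 6: place BR@(4,2)
Op 7: place BK@(4,1)
Per-piece attacks for W:
  WK@(0,5): attacks (0,4) (1,5) (1,4)
  WK@(1,0): attacks (1,1) (2,0) (0,0) (2,1) (0,1)
Union (8 distinct): (0,0) (0,1) (0,4) (1,1) (1,4) (1,5) (2,0) (2,1)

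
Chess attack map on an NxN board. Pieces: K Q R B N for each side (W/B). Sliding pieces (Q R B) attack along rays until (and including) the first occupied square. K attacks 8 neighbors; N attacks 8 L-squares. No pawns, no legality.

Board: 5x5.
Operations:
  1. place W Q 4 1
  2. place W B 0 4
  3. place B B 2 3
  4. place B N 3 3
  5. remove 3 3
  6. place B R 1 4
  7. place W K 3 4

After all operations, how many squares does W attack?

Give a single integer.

Op 1: place WQ@(4,1)
Op 2: place WB@(0,4)
Op 3: place BB@(2,3)
Op 4: place BN@(3,3)
Op 5: remove (3,3)
Op 6: place BR@(1,4)
Op 7: place WK@(3,4)
Per-piece attacks for W:
  WB@(0,4): attacks (1,3) (2,2) (3,1) (4,0)
  WK@(3,4): attacks (3,3) (4,4) (2,4) (4,3) (2,3)
  WQ@(4,1): attacks (4,2) (4,3) (4,4) (4,0) (3,1) (2,1) (1,1) (0,1) (3,2) (2,3) (3,0) [ray(-1,1) blocked at (2,3)]
Union (15 distinct): (0,1) (1,1) (1,3) (2,1) (2,2) (2,3) (2,4) (3,0) (3,1) (3,2) (3,3) (4,0) (4,2) (4,3) (4,4)

Answer: 15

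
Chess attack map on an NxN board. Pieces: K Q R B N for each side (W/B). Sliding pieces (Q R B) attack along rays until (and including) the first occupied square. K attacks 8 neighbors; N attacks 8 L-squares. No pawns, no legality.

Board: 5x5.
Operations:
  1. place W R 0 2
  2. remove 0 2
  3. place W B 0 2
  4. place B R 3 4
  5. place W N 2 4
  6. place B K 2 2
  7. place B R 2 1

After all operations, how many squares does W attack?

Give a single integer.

Op 1: place WR@(0,2)
Op 2: remove (0,2)
Op 3: place WB@(0,2)
Op 4: place BR@(3,4)
Op 5: place WN@(2,4)
Op 6: place BK@(2,2)
Op 7: place BR@(2,1)
Per-piece attacks for W:
  WB@(0,2): attacks (1,3) (2,4) (1,1) (2,0) [ray(1,1) blocked at (2,4)]
  WN@(2,4): attacks (3,2) (4,3) (1,2) (0,3)
Union (8 distinct): (0,3) (1,1) (1,2) (1,3) (2,0) (2,4) (3,2) (4,3)

Answer: 8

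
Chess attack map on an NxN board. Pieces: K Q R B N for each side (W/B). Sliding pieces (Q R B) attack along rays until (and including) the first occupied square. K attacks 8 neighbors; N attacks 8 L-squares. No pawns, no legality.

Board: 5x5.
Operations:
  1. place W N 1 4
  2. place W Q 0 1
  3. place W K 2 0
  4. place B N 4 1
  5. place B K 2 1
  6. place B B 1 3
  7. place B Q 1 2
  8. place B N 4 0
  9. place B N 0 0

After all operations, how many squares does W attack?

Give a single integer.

Answer: 12

Derivation:
Op 1: place WN@(1,4)
Op 2: place WQ@(0,1)
Op 3: place WK@(2,0)
Op 4: place BN@(4,1)
Op 5: place BK@(2,1)
Op 6: place BB@(1,3)
Op 7: place BQ@(1,2)
Op 8: place BN@(4,0)
Op 9: place BN@(0,0)
Per-piece attacks for W:
  WQ@(0,1): attacks (0,2) (0,3) (0,4) (0,0) (1,1) (2,1) (1,2) (1,0) [ray(0,-1) blocked at (0,0); ray(1,0) blocked at (2,1); ray(1,1) blocked at (1,2)]
  WN@(1,4): attacks (2,2) (3,3) (0,2)
  WK@(2,0): attacks (2,1) (3,0) (1,0) (3,1) (1,1)
Union (12 distinct): (0,0) (0,2) (0,3) (0,4) (1,0) (1,1) (1,2) (2,1) (2,2) (3,0) (3,1) (3,3)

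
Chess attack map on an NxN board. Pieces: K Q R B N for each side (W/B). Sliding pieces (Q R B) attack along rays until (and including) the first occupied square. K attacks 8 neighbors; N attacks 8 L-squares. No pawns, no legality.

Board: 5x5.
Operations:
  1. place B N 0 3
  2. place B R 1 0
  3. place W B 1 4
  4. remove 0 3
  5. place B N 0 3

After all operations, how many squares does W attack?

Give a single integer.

Op 1: place BN@(0,3)
Op 2: place BR@(1,0)
Op 3: place WB@(1,4)
Op 4: remove (0,3)
Op 5: place BN@(0,3)
Per-piece attacks for W:
  WB@(1,4): attacks (2,3) (3,2) (4,1) (0,3) [ray(-1,-1) blocked at (0,3)]
Union (4 distinct): (0,3) (2,3) (3,2) (4,1)

Answer: 4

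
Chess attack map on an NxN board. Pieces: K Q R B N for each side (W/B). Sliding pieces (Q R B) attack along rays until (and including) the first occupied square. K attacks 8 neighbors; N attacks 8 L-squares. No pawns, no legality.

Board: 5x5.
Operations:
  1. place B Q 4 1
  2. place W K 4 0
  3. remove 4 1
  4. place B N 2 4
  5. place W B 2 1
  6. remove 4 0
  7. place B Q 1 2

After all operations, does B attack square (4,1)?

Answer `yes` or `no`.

Op 1: place BQ@(4,1)
Op 2: place WK@(4,0)
Op 3: remove (4,1)
Op 4: place BN@(2,4)
Op 5: place WB@(2,1)
Op 6: remove (4,0)
Op 7: place BQ@(1,2)
Per-piece attacks for B:
  BQ@(1,2): attacks (1,3) (1,4) (1,1) (1,0) (2,2) (3,2) (4,2) (0,2) (2,3) (3,4) (2,1) (0,3) (0,1) [ray(1,-1) blocked at (2,1)]
  BN@(2,4): attacks (3,2) (4,3) (1,2) (0,3)
B attacks (4,1): no

Answer: no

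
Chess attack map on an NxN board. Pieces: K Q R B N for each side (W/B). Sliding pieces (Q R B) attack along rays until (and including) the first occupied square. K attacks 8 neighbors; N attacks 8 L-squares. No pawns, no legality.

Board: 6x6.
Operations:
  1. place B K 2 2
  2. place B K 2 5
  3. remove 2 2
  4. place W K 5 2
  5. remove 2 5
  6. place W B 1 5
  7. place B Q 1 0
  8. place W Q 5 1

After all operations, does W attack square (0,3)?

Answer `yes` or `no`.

Op 1: place BK@(2,2)
Op 2: place BK@(2,5)
Op 3: remove (2,2)
Op 4: place WK@(5,2)
Op 5: remove (2,5)
Op 6: place WB@(1,5)
Op 7: place BQ@(1,0)
Op 8: place WQ@(5,1)
Per-piece attacks for W:
  WB@(1,5): attacks (2,4) (3,3) (4,2) (5,1) (0,4) [ray(1,-1) blocked at (5,1)]
  WQ@(5,1): attacks (5,2) (5,0) (4,1) (3,1) (2,1) (1,1) (0,1) (4,2) (3,3) (2,4) (1,5) (4,0) [ray(0,1) blocked at (5,2); ray(-1,1) blocked at (1,5)]
  WK@(5,2): attacks (5,3) (5,1) (4,2) (4,3) (4,1)
W attacks (0,3): no

Answer: no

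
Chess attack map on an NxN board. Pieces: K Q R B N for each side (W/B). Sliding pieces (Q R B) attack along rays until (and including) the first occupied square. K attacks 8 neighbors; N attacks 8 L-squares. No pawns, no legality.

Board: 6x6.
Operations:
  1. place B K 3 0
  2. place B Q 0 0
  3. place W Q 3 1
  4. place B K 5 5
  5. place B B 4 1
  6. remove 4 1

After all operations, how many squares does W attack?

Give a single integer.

Answer: 17

Derivation:
Op 1: place BK@(3,0)
Op 2: place BQ@(0,0)
Op 3: place WQ@(3,1)
Op 4: place BK@(5,5)
Op 5: place BB@(4,1)
Op 6: remove (4,1)
Per-piece attacks for W:
  WQ@(3,1): attacks (3,2) (3,3) (3,4) (3,5) (3,0) (4,1) (5,1) (2,1) (1,1) (0,1) (4,2) (5,3) (4,0) (2,2) (1,3) (0,4) (2,0) [ray(0,-1) blocked at (3,0)]
Union (17 distinct): (0,1) (0,4) (1,1) (1,3) (2,0) (2,1) (2,2) (3,0) (3,2) (3,3) (3,4) (3,5) (4,0) (4,1) (4,2) (5,1) (5,3)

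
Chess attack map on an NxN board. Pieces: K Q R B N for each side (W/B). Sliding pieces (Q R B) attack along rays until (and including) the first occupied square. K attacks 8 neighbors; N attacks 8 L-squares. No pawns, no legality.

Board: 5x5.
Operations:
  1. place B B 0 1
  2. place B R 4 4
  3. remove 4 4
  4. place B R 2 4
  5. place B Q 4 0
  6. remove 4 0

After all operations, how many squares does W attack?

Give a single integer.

Op 1: place BB@(0,1)
Op 2: place BR@(4,4)
Op 3: remove (4,4)
Op 4: place BR@(2,4)
Op 5: place BQ@(4,0)
Op 6: remove (4,0)
Per-piece attacks for W:
Union (0 distinct): (none)

Answer: 0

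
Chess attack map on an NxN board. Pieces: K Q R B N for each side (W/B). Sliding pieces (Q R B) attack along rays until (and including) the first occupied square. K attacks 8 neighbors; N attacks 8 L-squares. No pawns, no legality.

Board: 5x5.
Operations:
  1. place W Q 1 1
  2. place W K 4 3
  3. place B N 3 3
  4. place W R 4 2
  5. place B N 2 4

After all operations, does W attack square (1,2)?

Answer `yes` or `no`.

Op 1: place WQ@(1,1)
Op 2: place WK@(4,3)
Op 3: place BN@(3,3)
Op 4: place WR@(4,2)
Op 5: place BN@(2,4)
Per-piece attacks for W:
  WQ@(1,1): attacks (1,2) (1,3) (1,4) (1,0) (2,1) (3,1) (4,1) (0,1) (2,2) (3,3) (2,0) (0,2) (0,0) [ray(1,1) blocked at (3,3)]
  WR@(4,2): attacks (4,3) (4,1) (4,0) (3,2) (2,2) (1,2) (0,2) [ray(0,1) blocked at (4,3)]
  WK@(4,3): attacks (4,4) (4,2) (3,3) (3,4) (3,2)
W attacks (1,2): yes

Answer: yes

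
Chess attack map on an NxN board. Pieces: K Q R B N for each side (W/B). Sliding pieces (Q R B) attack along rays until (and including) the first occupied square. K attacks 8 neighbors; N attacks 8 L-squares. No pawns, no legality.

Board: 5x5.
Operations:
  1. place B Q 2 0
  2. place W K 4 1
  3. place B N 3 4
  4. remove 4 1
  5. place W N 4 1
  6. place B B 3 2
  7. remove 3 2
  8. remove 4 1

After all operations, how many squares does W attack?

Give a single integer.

Answer: 0

Derivation:
Op 1: place BQ@(2,0)
Op 2: place WK@(4,1)
Op 3: place BN@(3,4)
Op 4: remove (4,1)
Op 5: place WN@(4,1)
Op 6: place BB@(3,2)
Op 7: remove (3,2)
Op 8: remove (4,1)
Per-piece attacks for W:
Union (0 distinct): (none)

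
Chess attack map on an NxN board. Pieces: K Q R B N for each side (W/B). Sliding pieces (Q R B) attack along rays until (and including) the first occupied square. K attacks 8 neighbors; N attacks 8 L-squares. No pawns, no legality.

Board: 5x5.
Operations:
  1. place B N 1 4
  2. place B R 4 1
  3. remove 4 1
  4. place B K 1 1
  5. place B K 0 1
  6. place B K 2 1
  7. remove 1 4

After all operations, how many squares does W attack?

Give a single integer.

Answer: 0

Derivation:
Op 1: place BN@(1,4)
Op 2: place BR@(4,1)
Op 3: remove (4,1)
Op 4: place BK@(1,1)
Op 5: place BK@(0,1)
Op 6: place BK@(2,1)
Op 7: remove (1,4)
Per-piece attacks for W:
Union (0 distinct): (none)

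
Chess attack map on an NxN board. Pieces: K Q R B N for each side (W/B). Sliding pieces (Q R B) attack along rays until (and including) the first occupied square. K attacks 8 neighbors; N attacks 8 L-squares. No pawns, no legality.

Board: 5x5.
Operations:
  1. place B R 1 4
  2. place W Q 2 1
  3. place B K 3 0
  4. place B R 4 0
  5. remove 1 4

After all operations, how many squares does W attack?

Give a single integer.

Op 1: place BR@(1,4)
Op 2: place WQ@(2,1)
Op 3: place BK@(3,0)
Op 4: place BR@(4,0)
Op 5: remove (1,4)
Per-piece attacks for W:
  WQ@(2,1): attacks (2,2) (2,3) (2,4) (2,0) (3,1) (4,1) (1,1) (0,1) (3,2) (4,3) (3,0) (1,2) (0,3) (1,0) [ray(1,-1) blocked at (3,0)]
Union (14 distinct): (0,1) (0,3) (1,0) (1,1) (1,2) (2,0) (2,2) (2,3) (2,4) (3,0) (3,1) (3,2) (4,1) (4,3)

Answer: 14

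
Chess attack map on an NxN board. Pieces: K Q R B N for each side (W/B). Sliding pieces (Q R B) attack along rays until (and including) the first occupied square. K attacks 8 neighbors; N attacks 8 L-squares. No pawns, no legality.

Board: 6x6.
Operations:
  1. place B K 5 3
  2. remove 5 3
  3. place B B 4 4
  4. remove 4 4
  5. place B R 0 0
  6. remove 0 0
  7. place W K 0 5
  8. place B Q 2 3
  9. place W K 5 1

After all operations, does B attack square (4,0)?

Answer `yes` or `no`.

Op 1: place BK@(5,3)
Op 2: remove (5,3)
Op 3: place BB@(4,4)
Op 4: remove (4,4)
Op 5: place BR@(0,0)
Op 6: remove (0,0)
Op 7: place WK@(0,5)
Op 8: place BQ@(2,3)
Op 9: place WK@(5,1)
Per-piece attacks for B:
  BQ@(2,3): attacks (2,4) (2,5) (2,2) (2,1) (2,0) (3,3) (4,3) (5,3) (1,3) (0,3) (3,4) (4,5) (3,2) (4,1) (5,0) (1,4) (0,5) (1,2) (0,1) [ray(-1,1) blocked at (0,5)]
B attacks (4,0): no

Answer: no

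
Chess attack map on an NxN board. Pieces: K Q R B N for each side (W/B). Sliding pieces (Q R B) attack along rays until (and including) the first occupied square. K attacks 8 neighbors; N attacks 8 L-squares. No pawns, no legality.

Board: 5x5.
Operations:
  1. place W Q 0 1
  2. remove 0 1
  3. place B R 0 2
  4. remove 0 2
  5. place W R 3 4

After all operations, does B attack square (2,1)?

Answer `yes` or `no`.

Answer: no

Derivation:
Op 1: place WQ@(0,1)
Op 2: remove (0,1)
Op 3: place BR@(0,2)
Op 4: remove (0,2)
Op 5: place WR@(3,4)
Per-piece attacks for B:
B attacks (2,1): no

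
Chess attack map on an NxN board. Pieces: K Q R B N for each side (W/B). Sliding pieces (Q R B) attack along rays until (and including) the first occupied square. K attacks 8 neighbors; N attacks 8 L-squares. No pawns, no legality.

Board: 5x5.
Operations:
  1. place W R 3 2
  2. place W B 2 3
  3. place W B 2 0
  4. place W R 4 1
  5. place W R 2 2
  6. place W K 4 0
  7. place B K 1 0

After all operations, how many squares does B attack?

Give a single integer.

Op 1: place WR@(3,2)
Op 2: place WB@(2,3)
Op 3: place WB@(2,0)
Op 4: place WR@(4,1)
Op 5: place WR@(2,2)
Op 6: place WK@(4,0)
Op 7: place BK@(1,0)
Per-piece attacks for B:
  BK@(1,0): attacks (1,1) (2,0) (0,0) (2,1) (0,1)
Union (5 distinct): (0,0) (0,1) (1,1) (2,0) (2,1)

Answer: 5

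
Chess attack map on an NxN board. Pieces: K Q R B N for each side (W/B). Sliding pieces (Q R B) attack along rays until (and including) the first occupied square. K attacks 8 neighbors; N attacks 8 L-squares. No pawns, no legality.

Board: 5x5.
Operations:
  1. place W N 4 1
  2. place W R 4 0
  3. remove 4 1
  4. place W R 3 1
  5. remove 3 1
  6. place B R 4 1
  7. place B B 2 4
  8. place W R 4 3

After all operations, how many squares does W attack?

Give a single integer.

Answer: 11

Derivation:
Op 1: place WN@(4,1)
Op 2: place WR@(4,0)
Op 3: remove (4,1)
Op 4: place WR@(3,1)
Op 5: remove (3,1)
Op 6: place BR@(4,1)
Op 7: place BB@(2,4)
Op 8: place WR@(4,3)
Per-piece attacks for W:
  WR@(4,0): attacks (4,1) (3,0) (2,0) (1,0) (0,0) [ray(0,1) blocked at (4,1)]
  WR@(4,3): attacks (4,4) (4,2) (4,1) (3,3) (2,3) (1,3) (0,3) [ray(0,-1) blocked at (4,1)]
Union (11 distinct): (0,0) (0,3) (1,0) (1,3) (2,0) (2,3) (3,0) (3,3) (4,1) (4,2) (4,4)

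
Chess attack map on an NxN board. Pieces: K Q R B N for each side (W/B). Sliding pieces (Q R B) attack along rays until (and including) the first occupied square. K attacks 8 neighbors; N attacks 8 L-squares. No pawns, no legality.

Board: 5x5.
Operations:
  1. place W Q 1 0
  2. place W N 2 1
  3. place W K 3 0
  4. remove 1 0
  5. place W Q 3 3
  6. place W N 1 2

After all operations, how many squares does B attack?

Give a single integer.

Answer: 0

Derivation:
Op 1: place WQ@(1,0)
Op 2: place WN@(2,1)
Op 3: place WK@(3,0)
Op 4: remove (1,0)
Op 5: place WQ@(3,3)
Op 6: place WN@(1,2)
Per-piece attacks for B:
Union (0 distinct): (none)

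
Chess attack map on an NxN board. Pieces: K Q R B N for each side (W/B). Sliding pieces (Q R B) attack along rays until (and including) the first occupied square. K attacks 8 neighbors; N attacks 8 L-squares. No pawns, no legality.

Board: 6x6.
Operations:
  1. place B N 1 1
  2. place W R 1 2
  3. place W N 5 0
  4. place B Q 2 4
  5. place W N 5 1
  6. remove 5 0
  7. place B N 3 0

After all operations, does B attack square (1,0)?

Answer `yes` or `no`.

Answer: no

Derivation:
Op 1: place BN@(1,1)
Op 2: place WR@(1,2)
Op 3: place WN@(5,0)
Op 4: place BQ@(2,4)
Op 5: place WN@(5,1)
Op 6: remove (5,0)
Op 7: place BN@(3,0)
Per-piece attacks for B:
  BN@(1,1): attacks (2,3) (3,2) (0,3) (3,0)
  BQ@(2,4): attacks (2,5) (2,3) (2,2) (2,1) (2,0) (3,4) (4,4) (5,4) (1,4) (0,4) (3,5) (3,3) (4,2) (5,1) (1,5) (1,3) (0,2) [ray(1,-1) blocked at (5,1)]
  BN@(3,0): attacks (4,2) (5,1) (2,2) (1,1)
B attacks (1,0): no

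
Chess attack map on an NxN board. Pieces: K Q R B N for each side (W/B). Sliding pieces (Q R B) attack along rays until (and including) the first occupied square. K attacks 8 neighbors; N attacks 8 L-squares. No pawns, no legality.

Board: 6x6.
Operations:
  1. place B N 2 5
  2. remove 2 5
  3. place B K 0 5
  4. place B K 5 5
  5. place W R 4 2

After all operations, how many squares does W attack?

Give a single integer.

Op 1: place BN@(2,5)
Op 2: remove (2,5)
Op 3: place BK@(0,5)
Op 4: place BK@(5,5)
Op 5: place WR@(4,2)
Per-piece attacks for W:
  WR@(4,2): attacks (4,3) (4,4) (4,5) (4,1) (4,0) (5,2) (3,2) (2,2) (1,2) (0,2)
Union (10 distinct): (0,2) (1,2) (2,2) (3,2) (4,0) (4,1) (4,3) (4,4) (4,5) (5,2)

Answer: 10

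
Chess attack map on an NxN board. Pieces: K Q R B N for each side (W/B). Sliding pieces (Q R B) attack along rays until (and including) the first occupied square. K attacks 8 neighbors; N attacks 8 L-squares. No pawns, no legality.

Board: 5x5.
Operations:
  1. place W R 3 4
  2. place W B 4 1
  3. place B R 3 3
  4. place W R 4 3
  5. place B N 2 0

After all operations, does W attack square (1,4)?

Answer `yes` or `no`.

Op 1: place WR@(3,4)
Op 2: place WB@(4,1)
Op 3: place BR@(3,3)
Op 4: place WR@(4,3)
Op 5: place BN@(2,0)
Per-piece attacks for W:
  WR@(3,4): attacks (3,3) (4,4) (2,4) (1,4) (0,4) [ray(0,-1) blocked at (3,3)]
  WB@(4,1): attacks (3,2) (2,3) (1,4) (3,0)
  WR@(4,3): attacks (4,4) (4,2) (4,1) (3,3) [ray(0,-1) blocked at (4,1); ray(-1,0) blocked at (3,3)]
W attacks (1,4): yes

Answer: yes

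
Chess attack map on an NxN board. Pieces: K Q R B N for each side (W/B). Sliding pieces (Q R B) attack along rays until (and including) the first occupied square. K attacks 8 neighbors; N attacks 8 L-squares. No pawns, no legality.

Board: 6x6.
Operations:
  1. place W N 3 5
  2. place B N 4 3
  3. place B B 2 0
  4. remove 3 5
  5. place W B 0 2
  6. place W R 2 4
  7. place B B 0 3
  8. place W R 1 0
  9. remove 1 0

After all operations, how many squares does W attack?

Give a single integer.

Op 1: place WN@(3,5)
Op 2: place BN@(4,3)
Op 3: place BB@(2,0)
Op 4: remove (3,5)
Op 5: place WB@(0,2)
Op 6: place WR@(2,4)
Op 7: place BB@(0,3)
Op 8: place WR@(1,0)
Op 9: remove (1,0)
Per-piece attacks for W:
  WB@(0,2): attacks (1,3) (2,4) (1,1) (2,0) [ray(1,1) blocked at (2,4); ray(1,-1) blocked at (2,0)]
  WR@(2,4): attacks (2,5) (2,3) (2,2) (2,1) (2,0) (3,4) (4,4) (5,4) (1,4) (0,4) [ray(0,-1) blocked at (2,0)]
Union (13 distinct): (0,4) (1,1) (1,3) (1,4) (2,0) (2,1) (2,2) (2,3) (2,4) (2,5) (3,4) (4,4) (5,4)

Answer: 13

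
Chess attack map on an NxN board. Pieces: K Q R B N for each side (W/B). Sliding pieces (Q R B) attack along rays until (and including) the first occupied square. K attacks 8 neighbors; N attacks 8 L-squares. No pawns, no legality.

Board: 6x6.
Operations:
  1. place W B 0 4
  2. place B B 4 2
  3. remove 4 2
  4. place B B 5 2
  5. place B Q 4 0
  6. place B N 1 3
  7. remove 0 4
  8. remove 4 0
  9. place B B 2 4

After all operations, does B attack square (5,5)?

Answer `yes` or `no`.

Op 1: place WB@(0,4)
Op 2: place BB@(4,2)
Op 3: remove (4,2)
Op 4: place BB@(5,2)
Op 5: place BQ@(4,0)
Op 6: place BN@(1,3)
Op 7: remove (0,4)
Op 8: remove (4,0)
Op 9: place BB@(2,4)
Per-piece attacks for B:
  BN@(1,3): attacks (2,5) (3,4) (0,5) (2,1) (3,2) (0,1)
  BB@(2,4): attacks (3,5) (3,3) (4,2) (5,1) (1,5) (1,3) [ray(-1,-1) blocked at (1,3)]
  BB@(5,2): attacks (4,3) (3,4) (2,5) (4,1) (3,0)
B attacks (5,5): no

Answer: no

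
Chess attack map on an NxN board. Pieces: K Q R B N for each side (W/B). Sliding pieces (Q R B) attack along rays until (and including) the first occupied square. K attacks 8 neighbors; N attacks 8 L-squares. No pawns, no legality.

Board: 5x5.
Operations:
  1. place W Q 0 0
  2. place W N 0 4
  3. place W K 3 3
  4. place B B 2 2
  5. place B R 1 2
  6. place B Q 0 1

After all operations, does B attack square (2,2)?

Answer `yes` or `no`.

Op 1: place WQ@(0,0)
Op 2: place WN@(0,4)
Op 3: place WK@(3,3)
Op 4: place BB@(2,2)
Op 5: place BR@(1,2)
Op 6: place BQ@(0,1)
Per-piece attacks for B:
  BQ@(0,1): attacks (0,2) (0,3) (0,4) (0,0) (1,1) (2,1) (3,1) (4,1) (1,2) (1,0) [ray(0,1) blocked at (0,4); ray(0,-1) blocked at (0,0); ray(1,1) blocked at (1,2)]
  BR@(1,2): attacks (1,3) (1,4) (1,1) (1,0) (2,2) (0,2) [ray(1,0) blocked at (2,2)]
  BB@(2,2): attacks (3,3) (3,1) (4,0) (1,3) (0,4) (1,1) (0,0) [ray(1,1) blocked at (3,3); ray(-1,1) blocked at (0,4); ray(-1,-1) blocked at (0,0)]
B attacks (2,2): yes

Answer: yes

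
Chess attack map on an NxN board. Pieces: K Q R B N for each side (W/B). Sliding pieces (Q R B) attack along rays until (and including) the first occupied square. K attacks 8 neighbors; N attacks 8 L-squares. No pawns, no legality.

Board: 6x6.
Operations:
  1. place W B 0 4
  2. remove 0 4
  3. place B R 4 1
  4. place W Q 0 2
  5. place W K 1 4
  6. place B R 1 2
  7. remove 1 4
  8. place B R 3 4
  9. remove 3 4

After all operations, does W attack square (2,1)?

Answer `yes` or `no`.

Op 1: place WB@(0,4)
Op 2: remove (0,4)
Op 3: place BR@(4,1)
Op 4: place WQ@(0,2)
Op 5: place WK@(1,4)
Op 6: place BR@(1,2)
Op 7: remove (1,4)
Op 8: place BR@(3,4)
Op 9: remove (3,4)
Per-piece attacks for W:
  WQ@(0,2): attacks (0,3) (0,4) (0,5) (0,1) (0,0) (1,2) (1,3) (2,4) (3,5) (1,1) (2,0) [ray(1,0) blocked at (1,2)]
W attacks (2,1): no

Answer: no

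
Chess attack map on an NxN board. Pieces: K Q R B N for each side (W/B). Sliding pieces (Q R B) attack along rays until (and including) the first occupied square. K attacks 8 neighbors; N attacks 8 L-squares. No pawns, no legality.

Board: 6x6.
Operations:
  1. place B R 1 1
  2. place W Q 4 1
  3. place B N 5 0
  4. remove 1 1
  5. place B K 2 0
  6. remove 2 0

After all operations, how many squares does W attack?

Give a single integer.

Op 1: place BR@(1,1)
Op 2: place WQ@(4,1)
Op 3: place BN@(5,0)
Op 4: remove (1,1)
Op 5: place BK@(2,0)
Op 6: remove (2,0)
Per-piece attacks for W:
  WQ@(4,1): attacks (4,2) (4,3) (4,4) (4,5) (4,0) (5,1) (3,1) (2,1) (1,1) (0,1) (5,2) (5,0) (3,2) (2,3) (1,4) (0,5) (3,0) [ray(1,-1) blocked at (5,0)]
Union (17 distinct): (0,1) (0,5) (1,1) (1,4) (2,1) (2,3) (3,0) (3,1) (3,2) (4,0) (4,2) (4,3) (4,4) (4,5) (5,0) (5,1) (5,2)

Answer: 17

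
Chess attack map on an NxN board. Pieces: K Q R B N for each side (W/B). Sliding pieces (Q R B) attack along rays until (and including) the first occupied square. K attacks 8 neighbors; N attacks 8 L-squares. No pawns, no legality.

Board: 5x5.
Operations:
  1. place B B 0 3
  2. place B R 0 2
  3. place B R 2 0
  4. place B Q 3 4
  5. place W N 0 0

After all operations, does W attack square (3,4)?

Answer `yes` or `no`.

Answer: no

Derivation:
Op 1: place BB@(0,3)
Op 2: place BR@(0,2)
Op 3: place BR@(2,0)
Op 4: place BQ@(3,4)
Op 5: place WN@(0,0)
Per-piece attacks for W:
  WN@(0,0): attacks (1,2) (2,1)
W attacks (3,4): no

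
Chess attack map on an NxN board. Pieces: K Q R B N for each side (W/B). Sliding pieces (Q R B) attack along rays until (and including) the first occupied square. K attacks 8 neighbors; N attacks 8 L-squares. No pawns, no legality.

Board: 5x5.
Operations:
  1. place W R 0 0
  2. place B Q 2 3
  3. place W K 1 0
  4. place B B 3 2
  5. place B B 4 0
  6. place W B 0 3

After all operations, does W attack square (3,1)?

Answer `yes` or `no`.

Op 1: place WR@(0,0)
Op 2: place BQ@(2,3)
Op 3: place WK@(1,0)
Op 4: place BB@(3,2)
Op 5: place BB@(4,0)
Op 6: place WB@(0,3)
Per-piece attacks for W:
  WR@(0,0): attacks (0,1) (0,2) (0,3) (1,0) [ray(0,1) blocked at (0,3); ray(1,0) blocked at (1,0)]
  WB@(0,3): attacks (1,4) (1,2) (2,1) (3,0)
  WK@(1,0): attacks (1,1) (2,0) (0,0) (2,1) (0,1)
W attacks (3,1): no

Answer: no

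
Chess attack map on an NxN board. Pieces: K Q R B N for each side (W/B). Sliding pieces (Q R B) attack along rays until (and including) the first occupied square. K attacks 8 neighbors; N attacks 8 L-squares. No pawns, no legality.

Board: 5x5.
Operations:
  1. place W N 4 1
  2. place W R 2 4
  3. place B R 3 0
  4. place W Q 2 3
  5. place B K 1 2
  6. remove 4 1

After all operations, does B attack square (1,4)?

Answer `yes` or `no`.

Answer: no

Derivation:
Op 1: place WN@(4,1)
Op 2: place WR@(2,4)
Op 3: place BR@(3,0)
Op 4: place WQ@(2,3)
Op 5: place BK@(1,2)
Op 6: remove (4,1)
Per-piece attacks for B:
  BK@(1,2): attacks (1,3) (1,1) (2,2) (0,2) (2,3) (2,1) (0,3) (0,1)
  BR@(3,0): attacks (3,1) (3,2) (3,3) (3,4) (4,0) (2,0) (1,0) (0,0)
B attacks (1,4): no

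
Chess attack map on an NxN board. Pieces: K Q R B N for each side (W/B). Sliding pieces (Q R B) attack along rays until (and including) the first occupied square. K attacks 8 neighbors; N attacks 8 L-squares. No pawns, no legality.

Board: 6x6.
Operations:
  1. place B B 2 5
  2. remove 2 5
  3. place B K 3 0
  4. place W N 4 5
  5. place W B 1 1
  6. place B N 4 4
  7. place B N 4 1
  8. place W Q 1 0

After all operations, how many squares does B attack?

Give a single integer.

Answer: 12

Derivation:
Op 1: place BB@(2,5)
Op 2: remove (2,5)
Op 3: place BK@(3,0)
Op 4: place WN@(4,5)
Op 5: place WB@(1,1)
Op 6: place BN@(4,4)
Op 7: place BN@(4,1)
Op 8: place WQ@(1,0)
Per-piece attacks for B:
  BK@(3,0): attacks (3,1) (4,0) (2,0) (4,1) (2,1)
  BN@(4,1): attacks (5,3) (3,3) (2,2) (2,0)
  BN@(4,4): attacks (2,5) (5,2) (3,2) (2,3)
Union (12 distinct): (2,0) (2,1) (2,2) (2,3) (2,5) (3,1) (3,2) (3,3) (4,0) (4,1) (5,2) (5,3)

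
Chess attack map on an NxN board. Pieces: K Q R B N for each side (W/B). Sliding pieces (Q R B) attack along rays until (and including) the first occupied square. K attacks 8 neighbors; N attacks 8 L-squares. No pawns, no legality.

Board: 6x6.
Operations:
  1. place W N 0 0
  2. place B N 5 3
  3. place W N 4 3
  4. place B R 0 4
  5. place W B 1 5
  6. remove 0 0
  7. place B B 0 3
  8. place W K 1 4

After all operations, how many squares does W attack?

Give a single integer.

Op 1: place WN@(0,0)
Op 2: place BN@(5,3)
Op 3: place WN@(4,3)
Op 4: place BR@(0,4)
Op 5: place WB@(1,5)
Op 6: remove (0,0)
Op 7: place BB@(0,3)
Op 8: place WK@(1,4)
Per-piece attacks for W:
  WK@(1,4): attacks (1,5) (1,3) (2,4) (0,4) (2,5) (2,3) (0,5) (0,3)
  WB@(1,5): attacks (2,4) (3,3) (4,2) (5,1) (0,4) [ray(-1,-1) blocked at (0,4)]
  WN@(4,3): attacks (5,5) (3,5) (2,4) (5,1) (3,1) (2,2)
Union (15 distinct): (0,3) (0,4) (0,5) (1,3) (1,5) (2,2) (2,3) (2,4) (2,5) (3,1) (3,3) (3,5) (4,2) (5,1) (5,5)

Answer: 15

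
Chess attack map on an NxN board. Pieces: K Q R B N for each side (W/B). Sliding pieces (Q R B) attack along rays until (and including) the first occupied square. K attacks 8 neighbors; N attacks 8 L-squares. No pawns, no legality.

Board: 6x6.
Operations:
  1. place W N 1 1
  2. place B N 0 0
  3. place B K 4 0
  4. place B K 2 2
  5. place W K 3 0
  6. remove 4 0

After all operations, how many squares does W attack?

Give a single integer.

Op 1: place WN@(1,1)
Op 2: place BN@(0,0)
Op 3: place BK@(4,0)
Op 4: place BK@(2,2)
Op 5: place WK@(3,0)
Op 6: remove (4,0)
Per-piece attacks for W:
  WN@(1,1): attacks (2,3) (3,2) (0,3) (3,0)
  WK@(3,0): attacks (3,1) (4,0) (2,0) (4,1) (2,1)
Union (9 distinct): (0,3) (2,0) (2,1) (2,3) (3,0) (3,1) (3,2) (4,0) (4,1)

Answer: 9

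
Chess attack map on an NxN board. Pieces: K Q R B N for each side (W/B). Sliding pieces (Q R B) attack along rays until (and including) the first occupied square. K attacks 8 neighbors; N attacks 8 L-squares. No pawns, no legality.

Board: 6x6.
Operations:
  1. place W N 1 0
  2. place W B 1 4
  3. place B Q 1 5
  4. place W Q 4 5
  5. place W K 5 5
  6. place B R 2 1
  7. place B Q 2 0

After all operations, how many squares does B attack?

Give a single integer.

Op 1: place WN@(1,0)
Op 2: place WB@(1,4)
Op 3: place BQ@(1,5)
Op 4: place WQ@(4,5)
Op 5: place WK@(5,5)
Op 6: place BR@(2,1)
Op 7: place BQ@(2,0)
Per-piece attacks for B:
  BQ@(1,5): attacks (1,4) (2,5) (3,5) (4,5) (0,5) (2,4) (3,3) (4,2) (5,1) (0,4) [ray(0,-1) blocked at (1,4); ray(1,0) blocked at (4,5)]
  BQ@(2,0): attacks (2,1) (3,0) (4,0) (5,0) (1,0) (3,1) (4,2) (5,3) (1,1) (0,2) [ray(0,1) blocked at (2,1); ray(-1,0) blocked at (1,0)]
  BR@(2,1): attacks (2,2) (2,3) (2,4) (2,5) (2,0) (3,1) (4,1) (5,1) (1,1) (0,1) [ray(0,-1) blocked at (2,0)]
Union (24 distinct): (0,1) (0,2) (0,4) (0,5) (1,0) (1,1) (1,4) (2,0) (2,1) (2,2) (2,3) (2,4) (2,5) (3,0) (3,1) (3,3) (3,5) (4,0) (4,1) (4,2) (4,5) (5,0) (5,1) (5,3)

Answer: 24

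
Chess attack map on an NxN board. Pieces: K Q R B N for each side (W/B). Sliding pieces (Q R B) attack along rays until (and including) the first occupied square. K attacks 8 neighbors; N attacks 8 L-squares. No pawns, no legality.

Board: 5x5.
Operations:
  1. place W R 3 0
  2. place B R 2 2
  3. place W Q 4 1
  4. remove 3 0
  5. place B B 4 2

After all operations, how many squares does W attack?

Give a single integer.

Answer: 10

Derivation:
Op 1: place WR@(3,0)
Op 2: place BR@(2,2)
Op 3: place WQ@(4,1)
Op 4: remove (3,0)
Op 5: place BB@(4,2)
Per-piece attacks for W:
  WQ@(4,1): attacks (4,2) (4,0) (3,1) (2,1) (1,1) (0,1) (3,2) (2,3) (1,4) (3,0) [ray(0,1) blocked at (4,2)]
Union (10 distinct): (0,1) (1,1) (1,4) (2,1) (2,3) (3,0) (3,1) (3,2) (4,0) (4,2)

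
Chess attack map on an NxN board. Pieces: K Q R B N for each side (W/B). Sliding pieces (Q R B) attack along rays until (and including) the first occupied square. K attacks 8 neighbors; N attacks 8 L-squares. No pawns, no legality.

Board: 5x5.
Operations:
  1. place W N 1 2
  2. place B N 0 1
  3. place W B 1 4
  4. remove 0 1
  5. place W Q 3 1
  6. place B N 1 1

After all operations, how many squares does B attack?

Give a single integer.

Op 1: place WN@(1,2)
Op 2: place BN@(0,1)
Op 3: place WB@(1,4)
Op 4: remove (0,1)
Op 5: place WQ@(3,1)
Op 6: place BN@(1,1)
Per-piece attacks for B:
  BN@(1,1): attacks (2,3) (3,2) (0,3) (3,0)
Union (4 distinct): (0,3) (2,3) (3,0) (3,2)

Answer: 4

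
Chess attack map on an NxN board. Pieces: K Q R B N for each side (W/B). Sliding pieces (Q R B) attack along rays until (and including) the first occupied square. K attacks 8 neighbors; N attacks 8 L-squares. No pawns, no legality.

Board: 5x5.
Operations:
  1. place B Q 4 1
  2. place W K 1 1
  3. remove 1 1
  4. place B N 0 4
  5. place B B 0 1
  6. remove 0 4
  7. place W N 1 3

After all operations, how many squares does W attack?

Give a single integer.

Op 1: place BQ@(4,1)
Op 2: place WK@(1,1)
Op 3: remove (1,1)
Op 4: place BN@(0,4)
Op 5: place BB@(0,1)
Op 6: remove (0,4)
Op 7: place WN@(1,3)
Per-piece attacks for W:
  WN@(1,3): attacks (3,4) (2,1) (3,2) (0,1)
Union (4 distinct): (0,1) (2,1) (3,2) (3,4)

Answer: 4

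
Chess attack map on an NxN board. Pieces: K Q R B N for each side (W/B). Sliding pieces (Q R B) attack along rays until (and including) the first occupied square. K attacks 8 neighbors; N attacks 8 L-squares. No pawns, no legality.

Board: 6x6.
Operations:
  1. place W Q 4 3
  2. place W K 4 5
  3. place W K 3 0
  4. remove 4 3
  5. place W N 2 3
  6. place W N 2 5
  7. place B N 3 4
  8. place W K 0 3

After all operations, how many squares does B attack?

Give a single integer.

Op 1: place WQ@(4,3)
Op 2: place WK@(4,5)
Op 3: place WK@(3,0)
Op 4: remove (4,3)
Op 5: place WN@(2,3)
Op 6: place WN@(2,5)
Op 7: place BN@(3,4)
Op 8: place WK@(0,3)
Per-piece attacks for B:
  BN@(3,4): attacks (5,5) (1,5) (4,2) (5,3) (2,2) (1,3)
Union (6 distinct): (1,3) (1,5) (2,2) (4,2) (5,3) (5,5)

Answer: 6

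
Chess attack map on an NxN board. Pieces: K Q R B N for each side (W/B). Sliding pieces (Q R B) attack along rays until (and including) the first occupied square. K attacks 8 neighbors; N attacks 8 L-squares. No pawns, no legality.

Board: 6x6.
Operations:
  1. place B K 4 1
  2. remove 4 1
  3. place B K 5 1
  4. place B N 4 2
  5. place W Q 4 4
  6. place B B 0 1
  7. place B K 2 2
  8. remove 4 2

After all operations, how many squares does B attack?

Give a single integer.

Op 1: place BK@(4,1)
Op 2: remove (4,1)
Op 3: place BK@(5,1)
Op 4: place BN@(4,2)
Op 5: place WQ@(4,4)
Op 6: place BB@(0,1)
Op 7: place BK@(2,2)
Op 8: remove (4,2)
Per-piece attacks for B:
  BB@(0,1): attacks (1,2) (2,3) (3,4) (4,5) (1,0)
  BK@(2,2): attacks (2,3) (2,1) (3,2) (1,2) (3,3) (3,1) (1,3) (1,1)
  BK@(5,1): attacks (5,2) (5,0) (4,1) (4,2) (4,0)
Union (16 distinct): (1,0) (1,1) (1,2) (1,3) (2,1) (2,3) (3,1) (3,2) (3,3) (3,4) (4,0) (4,1) (4,2) (4,5) (5,0) (5,2)

Answer: 16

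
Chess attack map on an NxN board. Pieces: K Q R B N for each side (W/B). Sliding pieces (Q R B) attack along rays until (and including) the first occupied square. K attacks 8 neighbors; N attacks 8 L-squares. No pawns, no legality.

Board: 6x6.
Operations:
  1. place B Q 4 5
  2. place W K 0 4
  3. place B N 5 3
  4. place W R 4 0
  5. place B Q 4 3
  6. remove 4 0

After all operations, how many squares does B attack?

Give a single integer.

Op 1: place BQ@(4,5)
Op 2: place WK@(0,4)
Op 3: place BN@(5,3)
Op 4: place WR@(4,0)
Op 5: place BQ@(4,3)
Op 6: remove (4,0)
Per-piece attacks for B:
  BQ@(4,3): attacks (4,4) (4,5) (4,2) (4,1) (4,0) (5,3) (3,3) (2,3) (1,3) (0,3) (5,4) (5,2) (3,4) (2,5) (3,2) (2,1) (1,0) [ray(0,1) blocked at (4,5); ray(1,0) blocked at (5,3)]
  BQ@(4,5): attacks (4,4) (4,3) (5,5) (3,5) (2,5) (1,5) (0,5) (5,4) (3,4) (2,3) (1,2) (0,1) [ray(0,-1) blocked at (4,3)]
  BN@(5,3): attacks (4,5) (3,4) (4,1) (3,2)
Union (24 distinct): (0,1) (0,3) (0,5) (1,0) (1,2) (1,3) (1,5) (2,1) (2,3) (2,5) (3,2) (3,3) (3,4) (3,5) (4,0) (4,1) (4,2) (4,3) (4,4) (4,5) (5,2) (5,3) (5,4) (5,5)

Answer: 24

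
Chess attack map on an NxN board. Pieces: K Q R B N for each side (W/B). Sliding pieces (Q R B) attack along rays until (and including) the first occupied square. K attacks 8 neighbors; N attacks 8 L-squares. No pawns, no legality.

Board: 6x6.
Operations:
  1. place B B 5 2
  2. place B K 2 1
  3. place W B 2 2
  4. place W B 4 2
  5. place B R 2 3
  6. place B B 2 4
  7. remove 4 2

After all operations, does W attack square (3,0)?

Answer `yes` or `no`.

Op 1: place BB@(5,2)
Op 2: place BK@(2,1)
Op 3: place WB@(2,2)
Op 4: place WB@(4,2)
Op 5: place BR@(2,3)
Op 6: place BB@(2,4)
Op 7: remove (4,2)
Per-piece attacks for W:
  WB@(2,2): attacks (3,3) (4,4) (5,5) (3,1) (4,0) (1,3) (0,4) (1,1) (0,0)
W attacks (3,0): no

Answer: no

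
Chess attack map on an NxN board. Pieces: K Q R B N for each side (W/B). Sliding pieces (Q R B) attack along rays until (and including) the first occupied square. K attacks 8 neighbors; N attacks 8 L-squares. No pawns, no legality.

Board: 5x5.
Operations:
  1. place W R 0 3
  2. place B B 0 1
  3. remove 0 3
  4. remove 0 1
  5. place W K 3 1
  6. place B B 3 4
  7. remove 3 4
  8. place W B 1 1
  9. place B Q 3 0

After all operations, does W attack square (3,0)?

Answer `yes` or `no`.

Op 1: place WR@(0,3)
Op 2: place BB@(0,1)
Op 3: remove (0,3)
Op 4: remove (0,1)
Op 5: place WK@(3,1)
Op 6: place BB@(3,4)
Op 7: remove (3,4)
Op 8: place WB@(1,1)
Op 9: place BQ@(3,0)
Per-piece attacks for W:
  WB@(1,1): attacks (2,2) (3,3) (4,4) (2,0) (0,2) (0,0)
  WK@(3,1): attacks (3,2) (3,0) (4,1) (2,1) (4,2) (4,0) (2,2) (2,0)
W attacks (3,0): yes

Answer: yes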